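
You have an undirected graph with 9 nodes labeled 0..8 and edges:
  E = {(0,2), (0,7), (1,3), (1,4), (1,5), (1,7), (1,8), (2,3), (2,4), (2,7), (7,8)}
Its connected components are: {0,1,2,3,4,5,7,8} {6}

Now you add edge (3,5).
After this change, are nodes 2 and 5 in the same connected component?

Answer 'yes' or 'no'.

Initial components: {0,1,2,3,4,5,7,8} {6}
Adding edge (3,5): both already in same component {0,1,2,3,4,5,7,8}. No change.
New components: {0,1,2,3,4,5,7,8} {6}
Are 2 and 5 in the same component? yes

Answer: yes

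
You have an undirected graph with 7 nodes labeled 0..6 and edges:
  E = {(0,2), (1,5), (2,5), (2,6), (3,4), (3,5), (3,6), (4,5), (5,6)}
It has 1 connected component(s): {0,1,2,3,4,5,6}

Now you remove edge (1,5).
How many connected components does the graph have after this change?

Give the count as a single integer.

Answer: 2

Derivation:
Initial component count: 1
Remove (1,5): it was a bridge. Count increases: 1 -> 2.
  After removal, components: {0,2,3,4,5,6} {1}
New component count: 2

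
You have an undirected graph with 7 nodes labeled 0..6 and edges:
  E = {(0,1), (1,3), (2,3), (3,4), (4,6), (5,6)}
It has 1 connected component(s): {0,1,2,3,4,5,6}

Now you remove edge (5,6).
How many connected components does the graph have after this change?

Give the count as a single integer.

Initial component count: 1
Remove (5,6): it was a bridge. Count increases: 1 -> 2.
  After removal, components: {0,1,2,3,4,6} {5}
New component count: 2

Answer: 2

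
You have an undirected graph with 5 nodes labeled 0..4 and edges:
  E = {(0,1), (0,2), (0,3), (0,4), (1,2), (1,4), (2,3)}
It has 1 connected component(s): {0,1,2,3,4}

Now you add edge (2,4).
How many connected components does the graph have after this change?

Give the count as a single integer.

Answer: 1

Derivation:
Initial component count: 1
Add (2,4): endpoints already in same component. Count unchanged: 1.
New component count: 1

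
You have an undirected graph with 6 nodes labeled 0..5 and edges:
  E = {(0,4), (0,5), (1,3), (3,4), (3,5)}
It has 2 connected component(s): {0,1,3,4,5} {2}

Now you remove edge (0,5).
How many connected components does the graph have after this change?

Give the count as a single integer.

Answer: 2

Derivation:
Initial component count: 2
Remove (0,5): not a bridge. Count unchanged: 2.
  After removal, components: {0,1,3,4,5} {2}
New component count: 2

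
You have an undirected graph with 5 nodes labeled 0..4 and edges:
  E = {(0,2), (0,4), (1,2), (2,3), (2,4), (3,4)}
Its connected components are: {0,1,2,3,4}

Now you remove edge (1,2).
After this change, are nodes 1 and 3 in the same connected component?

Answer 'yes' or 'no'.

Answer: no

Derivation:
Initial components: {0,1,2,3,4}
Removing edge (1,2): it was a bridge — component count 1 -> 2.
New components: {0,2,3,4} {1}
Are 1 and 3 in the same component? no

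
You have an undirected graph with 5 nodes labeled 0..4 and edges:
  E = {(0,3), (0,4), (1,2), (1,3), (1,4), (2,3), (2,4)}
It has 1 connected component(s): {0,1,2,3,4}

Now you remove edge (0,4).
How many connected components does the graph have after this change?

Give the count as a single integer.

Answer: 1

Derivation:
Initial component count: 1
Remove (0,4): not a bridge. Count unchanged: 1.
  After removal, components: {0,1,2,3,4}
New component count: 1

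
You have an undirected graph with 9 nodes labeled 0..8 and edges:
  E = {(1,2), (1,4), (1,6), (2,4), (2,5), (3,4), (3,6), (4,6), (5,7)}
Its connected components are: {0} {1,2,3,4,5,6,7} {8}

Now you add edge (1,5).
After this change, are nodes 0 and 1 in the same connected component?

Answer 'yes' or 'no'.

Initial components: {0} {1,2,3,4,5,6,7} {8}
Adding edge (1,5): both already in same component {1,2,3,4,5,6,7}. No change.
New components: {0} {1,2,3,4,5,6,7} {8}
Are 0 and 1 in the same component? no

Answer: no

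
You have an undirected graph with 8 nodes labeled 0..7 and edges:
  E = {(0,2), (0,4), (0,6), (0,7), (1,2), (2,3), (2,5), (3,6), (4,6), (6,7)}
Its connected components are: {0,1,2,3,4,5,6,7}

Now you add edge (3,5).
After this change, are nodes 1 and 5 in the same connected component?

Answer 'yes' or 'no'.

Answer: yes

Derivation:
Initial components: {0,1,2,3,4,5,6,7}
Adding edge (3,5): both already in same component {0,1,2,3,4,5,6,7}. No change.
New components: {0,1,2,3,4,5,6,7}
Are 1 and 5 in the same component? yes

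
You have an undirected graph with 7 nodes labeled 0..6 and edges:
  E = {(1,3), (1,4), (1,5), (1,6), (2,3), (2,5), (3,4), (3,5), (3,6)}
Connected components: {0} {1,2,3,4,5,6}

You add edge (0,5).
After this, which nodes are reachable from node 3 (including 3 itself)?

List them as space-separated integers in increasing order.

Before: nodes reachable from 3: {1,2,3,4,5,6}
Adding (0,5): merges 3's component with another. Reachability grows.
After: nodes reachable from 3: {0,1,2,3,4,5,6}

Answer: 0 1 2 3 4 5 6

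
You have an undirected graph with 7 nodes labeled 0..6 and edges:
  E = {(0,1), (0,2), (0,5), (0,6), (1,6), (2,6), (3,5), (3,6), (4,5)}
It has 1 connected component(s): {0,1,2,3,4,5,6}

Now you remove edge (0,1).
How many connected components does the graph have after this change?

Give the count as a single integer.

Initial component count: 1
Remove (0,1): not a bridge. Count unchanged: 1.
  After removal, components: {0,1,2,3,4,5,6}
New component count: 1

Answer: 1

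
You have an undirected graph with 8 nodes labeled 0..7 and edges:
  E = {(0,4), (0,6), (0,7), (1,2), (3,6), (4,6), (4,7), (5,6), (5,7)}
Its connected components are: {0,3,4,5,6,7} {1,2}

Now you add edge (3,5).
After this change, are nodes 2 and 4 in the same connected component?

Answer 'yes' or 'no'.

Answer: no

Derivation:
Initial components: {0,3,4,5,6,7} {1,2}
Adding edge (3,5): both already in same component {0,3,4,5,6,7}. No change.
New components: {0,3,4,5,6,7} {1,2}
Are 2 and 4 in the same component? no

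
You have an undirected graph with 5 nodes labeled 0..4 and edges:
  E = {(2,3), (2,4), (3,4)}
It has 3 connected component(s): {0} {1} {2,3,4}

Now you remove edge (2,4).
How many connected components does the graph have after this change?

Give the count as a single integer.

Initial component count: 3
Remove (2,4): not a bridge. Count unchanged: 3.
  After removal, components: {0} {1} {2,3,4}
New component count: 3

Answer: 3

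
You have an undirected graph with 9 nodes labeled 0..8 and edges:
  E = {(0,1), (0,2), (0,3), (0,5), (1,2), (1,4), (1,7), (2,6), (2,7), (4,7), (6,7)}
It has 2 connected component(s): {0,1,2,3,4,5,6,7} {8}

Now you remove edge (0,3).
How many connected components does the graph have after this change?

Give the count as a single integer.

Answer: 3

Derivation:
Initial component count: 2
Remove (0,3): it was a bridge. Count increases: 2 -> 3.
  After removal, components: {0,1,2,4,5,6,7} {3} {8}
New component count: 3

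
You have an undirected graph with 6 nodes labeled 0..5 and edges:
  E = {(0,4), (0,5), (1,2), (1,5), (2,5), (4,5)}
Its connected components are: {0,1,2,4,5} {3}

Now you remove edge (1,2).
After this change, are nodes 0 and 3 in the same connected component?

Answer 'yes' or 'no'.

Initial components: {0,1,2,4,5} {3}
Removing edge (1,2): not a bridge — component count unchanged at 2.
New components: {0,1,2,4,5} {3}
Are 0 and 3 in the same component? no

Answer: no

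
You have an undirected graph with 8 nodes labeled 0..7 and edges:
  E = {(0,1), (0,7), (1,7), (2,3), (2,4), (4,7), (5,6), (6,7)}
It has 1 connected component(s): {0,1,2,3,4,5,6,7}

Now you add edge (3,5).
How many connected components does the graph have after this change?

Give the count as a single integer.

Answer: 1

Derivation:
Initial component count: 1
Add (3,5): endpoints already in same component. Count unchanged: 1.
New component count: 1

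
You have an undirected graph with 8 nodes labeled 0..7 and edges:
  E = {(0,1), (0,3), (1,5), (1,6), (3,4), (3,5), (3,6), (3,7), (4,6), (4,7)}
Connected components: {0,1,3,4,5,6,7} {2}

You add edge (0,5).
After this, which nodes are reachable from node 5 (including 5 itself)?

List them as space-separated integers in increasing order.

Answer: 0 1 3 4 5 6 7

Derivation:
Before: nodes reachable from 5: {0,1,3,4,5,6,7}
Adding (0,5): both endpoints already in same component. Reachability from 5 unchanged.
After: nodes reachable from 5: {0,1,3,4,5,6,7}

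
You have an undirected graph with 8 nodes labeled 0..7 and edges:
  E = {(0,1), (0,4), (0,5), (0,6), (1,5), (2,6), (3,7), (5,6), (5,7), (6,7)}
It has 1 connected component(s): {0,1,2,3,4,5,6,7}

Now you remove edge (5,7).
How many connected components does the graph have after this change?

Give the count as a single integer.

Answer: 1

Derivation:
Initial component count: 1
Remove (5,7): not a bridge. Count unchanged: 1.
  After removal, components: {0,1,2,3,4,5,6,7}
New component count: 1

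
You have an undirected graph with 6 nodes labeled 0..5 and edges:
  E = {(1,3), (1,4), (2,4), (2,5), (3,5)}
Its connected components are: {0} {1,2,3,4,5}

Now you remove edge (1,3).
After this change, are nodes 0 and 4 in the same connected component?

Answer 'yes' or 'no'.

Initial components: {0} {1,2,3,4,5}
Removing edge (1,3): not a bridge — component count unchanged at 2.
New components: {0} {1,2,3,4,5}
Are 0 and 4 in the same component? no

Answer: no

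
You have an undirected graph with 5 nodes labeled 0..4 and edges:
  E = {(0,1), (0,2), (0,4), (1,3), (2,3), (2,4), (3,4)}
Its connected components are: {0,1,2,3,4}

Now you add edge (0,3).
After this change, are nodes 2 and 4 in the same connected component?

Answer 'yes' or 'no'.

Initial components: {0,1,2,3,4}
Adding edge (0,3): both already in same component {0,1,2,3,4}. No change.
New components: {0,1,2,3,4}
Are 2 and 4 in the same component? yes

Answer: yes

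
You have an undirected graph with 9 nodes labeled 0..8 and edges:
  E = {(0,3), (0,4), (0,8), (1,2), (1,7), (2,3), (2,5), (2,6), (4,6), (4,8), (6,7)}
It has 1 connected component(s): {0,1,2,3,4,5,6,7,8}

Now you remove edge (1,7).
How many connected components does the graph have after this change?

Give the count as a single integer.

Initial component count: 1
Remove (1,7): not a bridge. Count unchanged: 1.
  After removal, components: {0,1,2,3,4,5,6,7,8}
New component count: 1

Answer: 1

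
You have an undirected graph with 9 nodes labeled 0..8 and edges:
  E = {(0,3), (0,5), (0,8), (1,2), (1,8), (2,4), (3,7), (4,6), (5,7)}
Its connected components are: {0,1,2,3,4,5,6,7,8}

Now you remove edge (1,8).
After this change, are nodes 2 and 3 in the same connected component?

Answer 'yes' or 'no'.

Initial components: {0,1,2,3,4,5,6,7,8}
Removing edge (1,8): it was a bridge — component count 1 -> 2.
New components: {0,3,5,7,8} {1,2,4,6}
Are 2 and 3 in the same component? no

Answer: no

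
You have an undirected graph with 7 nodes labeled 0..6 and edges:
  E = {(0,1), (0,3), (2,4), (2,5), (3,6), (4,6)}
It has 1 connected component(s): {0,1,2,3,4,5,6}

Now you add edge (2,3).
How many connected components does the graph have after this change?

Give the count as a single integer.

Initial component count: 1
Add (2,3): endpoints already in same component. Count unchanged: 1.
New component count: 1

Answer: 1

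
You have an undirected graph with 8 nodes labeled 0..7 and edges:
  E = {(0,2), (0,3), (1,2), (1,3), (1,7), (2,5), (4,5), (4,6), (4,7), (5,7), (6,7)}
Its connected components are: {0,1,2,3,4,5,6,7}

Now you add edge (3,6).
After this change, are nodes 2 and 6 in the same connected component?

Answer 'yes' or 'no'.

Initial components: {0,1,2,3,4,5,6,7}
Adding edge (3,6): both already in same component {0,1,2,3,4,5,6,7}. No change.
New components: {0,1,2,3,4,5,6,7}
Are 2 and 6 in the same component? yes

Answer: yes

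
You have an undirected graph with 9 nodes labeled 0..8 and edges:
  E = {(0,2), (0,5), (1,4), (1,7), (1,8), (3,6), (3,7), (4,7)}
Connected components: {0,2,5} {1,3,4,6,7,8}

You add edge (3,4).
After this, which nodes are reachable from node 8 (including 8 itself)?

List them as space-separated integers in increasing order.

Answer: 1 3 4 6 7 8

Derivation:
Before: nodes reachable from 8: {1,3,4,6,7,8}
Adding (3,4): both endpoints already in same component. Reachability from 8 unchanged.
After: nodes reachable from 8: {1,3,4,6,7,8}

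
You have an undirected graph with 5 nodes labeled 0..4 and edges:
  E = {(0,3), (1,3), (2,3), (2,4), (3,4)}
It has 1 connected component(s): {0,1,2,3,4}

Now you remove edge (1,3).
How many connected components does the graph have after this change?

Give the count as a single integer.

Answer: 2

Derivation:
Initial component count: 1
Remove (1,3): it was a bridge. Count increases: 1 -> 2.
  After removal, components: {0,2,3,4} {1}
New component count: 2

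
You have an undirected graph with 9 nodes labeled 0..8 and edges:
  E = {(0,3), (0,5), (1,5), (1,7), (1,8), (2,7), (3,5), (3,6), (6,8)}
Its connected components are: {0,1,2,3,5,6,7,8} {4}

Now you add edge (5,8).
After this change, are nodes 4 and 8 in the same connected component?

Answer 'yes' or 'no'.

Answer: no

Derivation:
Initial components: {0,1,2,3,5,6,7,8} {4}
Adding edge (5,8): both already in same component {0,1,2,3,5,6,7,8}. No change.
New components: {0,1,2,3,5,6,7,8} {4}
Are 4 and 8 in the same component? no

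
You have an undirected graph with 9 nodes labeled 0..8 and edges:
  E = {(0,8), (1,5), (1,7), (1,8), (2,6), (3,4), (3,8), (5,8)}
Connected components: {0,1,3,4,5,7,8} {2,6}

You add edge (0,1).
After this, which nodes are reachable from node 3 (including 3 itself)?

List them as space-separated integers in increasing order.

Answer: 0 1 3 4 5 7 8

Derivation:
Before: nodes reachable from 3: {0,1,3,4,5,7,8}
Adding (0,1): both endpoints already in same component. Reachability from 3 unchanged.
After: nodes reachable from 3: {0,1,3,4,5,7,8}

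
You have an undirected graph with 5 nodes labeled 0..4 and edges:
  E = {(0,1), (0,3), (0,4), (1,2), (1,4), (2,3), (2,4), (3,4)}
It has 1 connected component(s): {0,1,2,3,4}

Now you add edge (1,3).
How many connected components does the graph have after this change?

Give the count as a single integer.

Answer: 1

Derivation:
Initial component count: 1
Add (1,3): endpoints already in same component. Count unchanged: 1.
New component count: 1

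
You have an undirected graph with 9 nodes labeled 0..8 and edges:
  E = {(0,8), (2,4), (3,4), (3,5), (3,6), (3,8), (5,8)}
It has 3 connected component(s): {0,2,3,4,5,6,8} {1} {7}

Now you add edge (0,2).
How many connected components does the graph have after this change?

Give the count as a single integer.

Initial component count: 3
Add (0,2): endpoints already in same component. Count unchanged: 3.
New component count: 3

Answer: 3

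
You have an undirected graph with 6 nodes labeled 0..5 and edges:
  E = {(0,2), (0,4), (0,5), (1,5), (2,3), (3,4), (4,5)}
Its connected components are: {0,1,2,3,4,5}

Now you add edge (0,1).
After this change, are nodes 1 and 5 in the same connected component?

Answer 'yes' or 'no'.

Answer: yes

Derivation:
Initial components: {0,1,2,3,4,5}
Adding edge (0,1): both already in same component {0,1,2,3,4,5}. No change.
New components: {0,1,2,3,4,5}
Are 1 and 5 in the same component? yes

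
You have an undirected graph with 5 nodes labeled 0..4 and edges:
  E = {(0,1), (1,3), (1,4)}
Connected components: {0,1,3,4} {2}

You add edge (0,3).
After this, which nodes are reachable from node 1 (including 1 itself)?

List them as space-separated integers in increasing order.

Before: nodes reachable from 1: {0,1,3,4}
Adding (0,3): both endpoints already in same component. Reachability from 1 unchanged.
After: nodes reachable from 1: {0,1,3,4}

Answer: 0 1 3 4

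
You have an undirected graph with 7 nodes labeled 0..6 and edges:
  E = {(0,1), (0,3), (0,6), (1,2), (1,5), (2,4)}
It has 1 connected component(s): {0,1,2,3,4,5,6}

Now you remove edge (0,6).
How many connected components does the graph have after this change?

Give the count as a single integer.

Answer: 2

Derivation:
Initial component count: 1
Remove (0,6): it was a bridge. Count increases: 1 -> 2.
  After removal, components: {0,1,2,3,4,5} {6}
New component count: 2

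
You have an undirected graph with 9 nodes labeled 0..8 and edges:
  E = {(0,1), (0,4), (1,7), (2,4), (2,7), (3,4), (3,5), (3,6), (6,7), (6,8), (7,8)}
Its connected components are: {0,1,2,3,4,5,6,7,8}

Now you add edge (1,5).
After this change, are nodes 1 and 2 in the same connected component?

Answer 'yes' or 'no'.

Answer: yes

Derivation:
Initial components: {0,1,2,3,4,5,6,7,8}
Adding edge (1,5): both already in same component {0,1,2,3,4,5,6,7,8}. No change.
New components: {0,1,2,3,4,5,6,7,8}
Are 1 and 2 in the same component? yes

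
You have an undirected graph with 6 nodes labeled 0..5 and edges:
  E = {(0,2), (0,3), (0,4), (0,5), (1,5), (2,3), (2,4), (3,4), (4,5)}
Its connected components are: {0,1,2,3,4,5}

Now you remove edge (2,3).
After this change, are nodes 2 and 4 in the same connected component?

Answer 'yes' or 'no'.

Answer: yes

Derivation:
Initial components: {0,1,2,3,4,5}
Removing edge (2,3): not a bridge — component count unchanged at 1.
New components: {0,1,2,3,4,5}
Are 2 and 4 in the same component? yes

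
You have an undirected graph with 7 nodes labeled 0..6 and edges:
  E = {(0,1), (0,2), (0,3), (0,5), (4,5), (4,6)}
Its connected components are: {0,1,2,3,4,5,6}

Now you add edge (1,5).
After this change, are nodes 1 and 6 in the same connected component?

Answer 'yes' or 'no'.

Answer: yes

Derivation:
Initial components: {0,1,2,3,4,5,6}
Adding edge (1,5): both already in same component {0,1,2,3,4,5,6}. No change.
New components: {0,1,2,3,4,5,6}
Are 1 and 6 in the same component? yes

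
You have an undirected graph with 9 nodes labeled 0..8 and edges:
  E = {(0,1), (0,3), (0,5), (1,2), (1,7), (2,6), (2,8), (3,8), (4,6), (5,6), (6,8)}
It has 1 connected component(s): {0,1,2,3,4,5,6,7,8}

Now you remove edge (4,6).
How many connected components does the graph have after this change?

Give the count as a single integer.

Answer: 2

Derivation:
Initial component count: 1
Remove (4,6): it was a bridge. Count increases: 1 -> 2.
  After removal, components: {0,1,2,3,5,6,7,8} {4}
New component count: 2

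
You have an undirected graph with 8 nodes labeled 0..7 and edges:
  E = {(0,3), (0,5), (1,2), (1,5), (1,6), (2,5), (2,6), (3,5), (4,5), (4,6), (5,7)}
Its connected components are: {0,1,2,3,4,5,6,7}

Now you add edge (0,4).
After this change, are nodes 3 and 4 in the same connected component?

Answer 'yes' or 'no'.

Answer: yes

Derivation:
Initial components: {0,1,2,3,4,5,6,7}
Adding edge (0,4): both already in same component {0,1,2,3,4,5,6,7}. No change.
New components: {0,1,2,3,4,5,6,7}
Are 3 and 4 in the same component? yes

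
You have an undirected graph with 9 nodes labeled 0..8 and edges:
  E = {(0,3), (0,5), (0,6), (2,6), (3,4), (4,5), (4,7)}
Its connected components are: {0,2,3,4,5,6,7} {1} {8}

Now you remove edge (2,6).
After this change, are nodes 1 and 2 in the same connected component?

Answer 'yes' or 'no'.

Answer: no

Derivation:
Initial components: {0,2,3,4,5,6,7} {1} {8}
Removing edge (2,6): it was a bridge — component count 3 -> 4.
New components: {0,3,4,5,6,7} {1} {2} {8}
Are 1 and 2 in the same component? no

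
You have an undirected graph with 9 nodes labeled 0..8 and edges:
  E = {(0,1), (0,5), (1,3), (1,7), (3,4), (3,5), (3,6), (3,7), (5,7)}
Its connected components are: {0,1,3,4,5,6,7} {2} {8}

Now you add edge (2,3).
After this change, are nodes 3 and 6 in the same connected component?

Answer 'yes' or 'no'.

Answer: yes

Derivation:
Initial components: {0,1,3,4,5,6,7} {2} {8}
Adding edge (2,3): merges {2} and {0,1,3,4,5,6,7}.
New components: {0,1,2,3,4,5,6,7} {8}
Are 3 and 6 in the same component? yes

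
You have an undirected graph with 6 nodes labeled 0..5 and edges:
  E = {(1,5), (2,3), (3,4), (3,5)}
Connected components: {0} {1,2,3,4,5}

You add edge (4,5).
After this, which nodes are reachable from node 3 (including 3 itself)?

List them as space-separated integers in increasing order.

Answer: 1 2 3 4 5

Derivation:
Before: nodes reachable from 3: {1,2,3,4,5}
Adding (4,5): both endpoints already in same component. Reachability from 3 unchanged.
After: nodes reachable from 3: {1,2,3,4,5}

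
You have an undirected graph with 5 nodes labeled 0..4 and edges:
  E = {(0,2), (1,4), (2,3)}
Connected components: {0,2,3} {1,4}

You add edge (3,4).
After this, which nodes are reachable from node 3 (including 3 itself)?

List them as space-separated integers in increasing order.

Answer: 0 1 2 3 4

Derivation:
Before: nodes reachable from 3: {0,2,3}
Adding (3,4): merges 3's component with another. Reachability grows.
After: nodes reachable from 3: {0,1,2,3,4}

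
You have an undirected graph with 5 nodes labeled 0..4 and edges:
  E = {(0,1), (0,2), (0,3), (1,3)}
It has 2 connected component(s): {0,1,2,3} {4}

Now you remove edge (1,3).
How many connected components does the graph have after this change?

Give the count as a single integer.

Initial component count: 2
Remove (1,3): not a bridge. Count unchanged: 2.
  After removal, components: {0,1,2,3} {4}
New component count: 2

Answer: 2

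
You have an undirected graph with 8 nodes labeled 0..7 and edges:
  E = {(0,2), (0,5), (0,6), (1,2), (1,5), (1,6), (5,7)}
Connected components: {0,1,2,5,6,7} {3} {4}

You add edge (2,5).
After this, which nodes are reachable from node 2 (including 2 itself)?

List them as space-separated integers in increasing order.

Before: nodes reachable from 2: {0,1,2,5,6,7}
Adding (2,5): both endpoints already in same component. Reachability from 2 unchanged.
After: nodes reachable from 2: {0,1,2,5,6,7}

Answer: 0 1 2 5 6 7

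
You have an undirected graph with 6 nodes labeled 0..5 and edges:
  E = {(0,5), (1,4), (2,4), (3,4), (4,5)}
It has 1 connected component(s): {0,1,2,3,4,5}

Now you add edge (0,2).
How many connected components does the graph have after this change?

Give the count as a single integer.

Answer: 1

Derivation:
Initial component count: 1
Add (0,2): endpoints already in same component. Count unchanged: 1.
New component count: 1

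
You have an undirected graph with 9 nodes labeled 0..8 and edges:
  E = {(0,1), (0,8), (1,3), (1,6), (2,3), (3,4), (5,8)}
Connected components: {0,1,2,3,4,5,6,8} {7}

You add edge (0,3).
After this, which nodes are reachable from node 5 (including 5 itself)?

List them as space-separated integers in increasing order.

Answer: 0 1 2 3 4 5 6 8

Derivation:
Before: nodes reachable from 5: {0,1,2,3,4,5,6,8}
Adding (0,3): both endpoints already in same component. Reachability from 5 unchanged.
After: nodes reachable from 5: {0,1,2,3,4,5,6,8}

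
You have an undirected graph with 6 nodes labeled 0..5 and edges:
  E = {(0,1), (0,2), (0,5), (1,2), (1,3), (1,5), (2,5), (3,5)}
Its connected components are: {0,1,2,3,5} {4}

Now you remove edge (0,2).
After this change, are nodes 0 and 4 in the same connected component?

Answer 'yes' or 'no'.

Answer: no

Derivation:
Initial components: {0,1,2,3,5} {4}
Removing edge (0,2): not a bridge — component count unchanged at 2.
New components: {0,1,2,3,5} {4}
Are 0 and 4 in the same component? no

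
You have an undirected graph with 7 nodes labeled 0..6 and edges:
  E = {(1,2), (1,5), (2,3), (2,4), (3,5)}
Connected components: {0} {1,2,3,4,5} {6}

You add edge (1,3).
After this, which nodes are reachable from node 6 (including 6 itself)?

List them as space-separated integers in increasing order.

Before: nodes reachable from 6: {6}
Adding (1,3): both endpoints already in same component. Reachability from 6 unchanged.
After: nodes reachable from 6: {6}

Answer: 6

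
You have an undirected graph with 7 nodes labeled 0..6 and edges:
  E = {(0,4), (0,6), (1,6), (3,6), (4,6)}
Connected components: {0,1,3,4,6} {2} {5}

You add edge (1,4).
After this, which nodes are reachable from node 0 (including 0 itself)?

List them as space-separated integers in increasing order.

Answer: 0 1 3 4 6

Derivation:
Before: nodes reachable from 0: {0,1,3,4,6}
Adding (1,4): both endpoints already in same component. Reachability from 0 unchanged.
After: nodes reachable from 0: {0,1,3,4,6}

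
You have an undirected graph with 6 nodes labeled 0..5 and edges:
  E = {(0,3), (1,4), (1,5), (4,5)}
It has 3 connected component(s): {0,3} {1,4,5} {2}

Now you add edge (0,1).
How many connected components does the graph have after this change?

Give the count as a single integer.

Answer: 2

Derivation:
Initial component count: 3
Add (0,1): merges two components. Count decreases: 3 -> 2.
New component count: 2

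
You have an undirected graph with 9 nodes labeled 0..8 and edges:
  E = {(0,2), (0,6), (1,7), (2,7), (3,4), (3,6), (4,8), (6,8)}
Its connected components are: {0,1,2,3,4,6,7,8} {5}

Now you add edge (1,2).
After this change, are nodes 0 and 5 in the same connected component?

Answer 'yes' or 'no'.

Initial components: {0,1,2,3,4,6,7,8} {5}
Adding edge (1,2): both already in same component {0,1,2,3,4,6,7,8}. No change.
New components: {0,1,2,3,4,6,7,8} {5}
Are 0 and 5 in the same component? no

Answer: no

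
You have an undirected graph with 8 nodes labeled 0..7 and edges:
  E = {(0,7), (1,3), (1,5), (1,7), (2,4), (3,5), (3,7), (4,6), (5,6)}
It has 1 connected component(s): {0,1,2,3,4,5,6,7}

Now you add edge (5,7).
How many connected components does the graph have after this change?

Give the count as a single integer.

Initial component count: 1
Add (5,7): endpoints already in same component. Count unchanged: 1.
New component count: 1

Answer: 1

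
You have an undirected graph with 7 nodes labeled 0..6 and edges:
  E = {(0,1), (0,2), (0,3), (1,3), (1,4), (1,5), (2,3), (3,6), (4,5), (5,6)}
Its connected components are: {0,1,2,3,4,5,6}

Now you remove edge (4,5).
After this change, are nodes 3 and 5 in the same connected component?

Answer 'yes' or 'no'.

Answer: yes

Derivation:
Initial components: {0,1,2,3,4,5,6}
Removing edge (4,5): not a bridge — component count unchanged at 1.
New components: {0,1,2,3,4,5,6}
Are 3 and 5 in the same component? yes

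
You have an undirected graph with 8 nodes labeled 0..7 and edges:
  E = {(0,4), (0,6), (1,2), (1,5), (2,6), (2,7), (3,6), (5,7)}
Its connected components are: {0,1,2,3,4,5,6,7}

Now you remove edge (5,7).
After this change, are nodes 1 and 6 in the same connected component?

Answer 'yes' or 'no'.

Initial components: {0,1,2,3,4,5,6,7}
Removing edge (5,7): not a bridge — component count unchanged at 1.
New components: {0,1,2,3,4,5,6,7}
Are 1 and 6 in the same component? yes

Answer: yes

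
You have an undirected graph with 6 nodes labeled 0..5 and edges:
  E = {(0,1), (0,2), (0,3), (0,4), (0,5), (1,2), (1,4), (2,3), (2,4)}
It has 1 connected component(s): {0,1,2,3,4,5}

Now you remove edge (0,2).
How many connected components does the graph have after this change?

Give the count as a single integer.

Initial component count: 1
Remove (0,2): not a bridge. Count unchanged: 1.
  After removal, components: {0,1,2,3,4,5}
New component count: 1

Answer: 1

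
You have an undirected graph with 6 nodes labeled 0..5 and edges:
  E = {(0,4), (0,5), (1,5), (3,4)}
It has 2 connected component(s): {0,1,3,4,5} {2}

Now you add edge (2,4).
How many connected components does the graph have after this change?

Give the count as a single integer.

Initial component count: 2
Add (2,4): merges two components. Count decreases: 2 -> 1.
New component count: 1

Answer: 1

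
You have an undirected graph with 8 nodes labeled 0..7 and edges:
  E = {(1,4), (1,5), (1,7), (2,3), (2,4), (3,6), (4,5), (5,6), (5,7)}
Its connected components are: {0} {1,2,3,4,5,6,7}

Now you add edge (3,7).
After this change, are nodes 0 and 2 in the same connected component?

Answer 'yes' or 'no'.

Answer: no

Derivation:
Initial components: {0} {1,2,3,4,5,6,7}
Adding edge (3,7): both already in same component {1,2,3,4,5,6,7}. No change.
New components: {0} {1,2,3,4,5,6,7}
Are 0 and 2 in the same component? no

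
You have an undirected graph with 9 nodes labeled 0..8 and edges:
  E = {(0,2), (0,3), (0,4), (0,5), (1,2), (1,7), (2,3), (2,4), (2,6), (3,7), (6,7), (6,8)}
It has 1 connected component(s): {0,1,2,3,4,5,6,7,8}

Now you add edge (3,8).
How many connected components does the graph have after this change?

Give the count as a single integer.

Answer: 1

Derivation:
Initial component count: 1
Add (3,8): endpoints already in same component. Count unchanged: 1.
New component count: 1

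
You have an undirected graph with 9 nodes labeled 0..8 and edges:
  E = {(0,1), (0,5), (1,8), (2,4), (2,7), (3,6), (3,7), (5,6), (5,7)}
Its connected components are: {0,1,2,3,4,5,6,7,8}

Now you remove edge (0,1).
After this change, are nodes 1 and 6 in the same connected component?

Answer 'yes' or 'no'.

Initial components: {0,1,2,3,4,5,6,7,8}
Removing edge (0,1): it was a bridge — component count 1 -> 2.
New components: {0,2,3,4,5,6,7} {1,8}
Are 1 and 6 in the same component? no

Answer: no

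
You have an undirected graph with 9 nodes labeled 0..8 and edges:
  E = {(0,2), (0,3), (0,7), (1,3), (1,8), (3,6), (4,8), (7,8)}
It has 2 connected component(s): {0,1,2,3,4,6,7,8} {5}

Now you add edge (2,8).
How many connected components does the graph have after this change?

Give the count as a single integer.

Initial component count: 2
Add (2,8): endpoints already in same component. Count unchanged: 2.
New component count: 2

Answer: 2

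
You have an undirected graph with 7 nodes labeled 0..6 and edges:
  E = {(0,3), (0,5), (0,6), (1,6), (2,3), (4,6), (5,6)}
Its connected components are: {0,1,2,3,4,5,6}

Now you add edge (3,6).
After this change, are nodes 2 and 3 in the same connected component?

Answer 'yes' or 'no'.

Answer: yes

Derivation:
Initial components: {0,1,2,3,4,5,6}
Adding edge (3,6): both already in same component {0,1,2,3,4,5,6}. No change.
New components: {0,1,2,3,4,5,6}
Are 2 and 3 in the same component? yes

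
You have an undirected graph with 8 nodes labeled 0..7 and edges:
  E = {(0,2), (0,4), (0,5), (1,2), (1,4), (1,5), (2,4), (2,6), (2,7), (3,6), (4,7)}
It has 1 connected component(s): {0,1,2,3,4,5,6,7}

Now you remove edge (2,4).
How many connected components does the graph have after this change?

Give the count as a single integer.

Answer: 1

Derivation:
Initial component count: 1
Remove (2,4): not a bridge. Count unchanged: 1.
  After removal, components: {0,1,2,3,4,5,6,7}
New component count: 1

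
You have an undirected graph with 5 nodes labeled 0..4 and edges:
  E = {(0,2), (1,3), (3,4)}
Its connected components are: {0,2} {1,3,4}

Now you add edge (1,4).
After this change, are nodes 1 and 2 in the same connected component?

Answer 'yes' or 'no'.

Initial components: {0,2} {1,3,4}
Adding edge (1,4): both already in same component {1,3,4}. No change.
New components: {0,2} {1,3,4}
Are 1 and 2 in the same component? no

Answer: no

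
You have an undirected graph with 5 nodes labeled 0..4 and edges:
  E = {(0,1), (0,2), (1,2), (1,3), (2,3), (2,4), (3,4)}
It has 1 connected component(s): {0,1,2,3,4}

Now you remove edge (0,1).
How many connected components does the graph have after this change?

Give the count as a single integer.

Initial component count: 1
Remove (0,1): not a bridge. Count unchanged: 1.
  After removal, components: {0,1,2,3,4}
New component count: 1

Answer: 1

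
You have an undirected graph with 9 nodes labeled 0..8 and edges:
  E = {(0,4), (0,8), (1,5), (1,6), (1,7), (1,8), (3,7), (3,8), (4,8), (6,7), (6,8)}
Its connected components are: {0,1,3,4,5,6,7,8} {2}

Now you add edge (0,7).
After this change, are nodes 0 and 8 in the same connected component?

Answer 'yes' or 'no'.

Answer: yes

Derivation:
Initial components: {0,1,3,4,5,6,7,8} {2}
Adding edge (0,7): both already in same component {0,1,3,4,5,6,7,8}. No change.
New components: {0,1,3,4,5,6,7,8} {2}
Are 0 and 8 in the same component? yes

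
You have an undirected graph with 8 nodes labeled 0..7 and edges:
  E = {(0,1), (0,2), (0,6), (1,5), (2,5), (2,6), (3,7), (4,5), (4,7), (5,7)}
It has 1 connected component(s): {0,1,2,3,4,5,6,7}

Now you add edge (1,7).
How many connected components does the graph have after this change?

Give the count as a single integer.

Answer: 1

Derivation:
Initial component count: 1
Add (1,7): endpoints already in same component. Count unchanged: 1.
New component count: 1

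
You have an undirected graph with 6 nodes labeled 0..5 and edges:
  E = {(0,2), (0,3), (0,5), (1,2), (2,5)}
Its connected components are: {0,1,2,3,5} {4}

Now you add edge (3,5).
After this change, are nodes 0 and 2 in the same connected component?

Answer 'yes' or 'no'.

Initial components: {0,1,2,3,5} {4}
Adding edge (3,5): both already in same component {0,1,2,3,5}. No change.
New components: {0,1,2,3,5} {4}
Are 0 and 2 in the same component? yes

Answer: yes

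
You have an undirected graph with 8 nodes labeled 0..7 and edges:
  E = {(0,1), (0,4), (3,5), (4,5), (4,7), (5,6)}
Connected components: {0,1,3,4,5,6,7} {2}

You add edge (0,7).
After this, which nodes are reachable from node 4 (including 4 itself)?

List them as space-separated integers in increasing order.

Before: nodes reachable from 4: {0,1,3,4,5,6,7}
Adding (0,7): both endpoints already in same component. Reachability from 4 unchanged.
After: nodes reachable from 4: {0,1,3,4,5,6,7}

Answer: 0 1 3 4 5 6 7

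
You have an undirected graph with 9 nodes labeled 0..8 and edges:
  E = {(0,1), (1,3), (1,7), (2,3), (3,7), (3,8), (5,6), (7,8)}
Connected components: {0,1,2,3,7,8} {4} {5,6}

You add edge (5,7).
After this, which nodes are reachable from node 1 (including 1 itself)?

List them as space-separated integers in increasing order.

Before: nodes reachable from 1: {0,1,2,3,7,8}
Adding (5,7): merges 1's component with another. Reachability grows.
After: nodes reachable from 1: {0,1,2,3,5,6,7,8}

Answer: 0 1 2 3 5 6 7 8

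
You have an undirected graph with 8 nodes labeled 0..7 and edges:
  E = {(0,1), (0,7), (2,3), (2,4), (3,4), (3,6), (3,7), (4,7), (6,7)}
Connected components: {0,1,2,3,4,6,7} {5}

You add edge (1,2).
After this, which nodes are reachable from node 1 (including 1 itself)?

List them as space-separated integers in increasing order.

Before: nodes reachable from 1: {0,1,2,3,4,6,7}
Adding (1,2): both endpoints already in same component. Reachability from 1 unchanged.
After: nodes reachable from 1: {0,1,2,3,4,6,7}

Answer: 0 1 2 3 4 6 7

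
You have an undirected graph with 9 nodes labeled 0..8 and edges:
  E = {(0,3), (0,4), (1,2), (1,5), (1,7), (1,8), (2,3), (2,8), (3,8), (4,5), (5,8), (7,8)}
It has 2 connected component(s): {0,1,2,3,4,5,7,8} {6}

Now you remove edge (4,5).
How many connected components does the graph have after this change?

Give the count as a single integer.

Initial component count: 2
Remove (4,5): not a bridge. Count unchanged: 2.
  After removal, components: {0,1,2,3,4,5,7,8} {6}
New component count: 2

Answer: 2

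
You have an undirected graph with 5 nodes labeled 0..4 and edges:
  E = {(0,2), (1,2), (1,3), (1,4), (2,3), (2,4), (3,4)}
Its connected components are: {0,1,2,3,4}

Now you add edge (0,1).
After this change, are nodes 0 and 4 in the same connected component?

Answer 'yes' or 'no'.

Initial components: {0,1,2,3,4}
Adding edge (0,1): both already in same component {0,1,2,3,4}. No change.
New components: {0,1,2,3,4}
Are 0 and 4 in the same component? yes

Answer: yes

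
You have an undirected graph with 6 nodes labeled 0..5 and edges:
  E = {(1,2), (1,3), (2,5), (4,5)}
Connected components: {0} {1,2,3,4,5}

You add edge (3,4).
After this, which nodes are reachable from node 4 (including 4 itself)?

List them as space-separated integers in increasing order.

Answer: 1 2 3 4 5

Derivation:
Before: nodes reachable from 4: {1,2,3,4,5}
Adding (3,4): both endpoints already in same component. Reachability from 4 unchanged.
After: nodes reachable from 4: {1,2,3,4,5}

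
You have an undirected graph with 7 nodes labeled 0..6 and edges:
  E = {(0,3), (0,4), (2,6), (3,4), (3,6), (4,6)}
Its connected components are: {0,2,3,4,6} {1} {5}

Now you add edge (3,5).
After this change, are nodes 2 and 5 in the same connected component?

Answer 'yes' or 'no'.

Answer: yes

Derivation:
Initial components: {0,2,3,4,6} {1} {5}
Adding edge (3,5): merges {0,2,3,4,6} and {5}.
New components: {0,2,3,4,5,6} {1}
Are 2 and 5 in the same component? yes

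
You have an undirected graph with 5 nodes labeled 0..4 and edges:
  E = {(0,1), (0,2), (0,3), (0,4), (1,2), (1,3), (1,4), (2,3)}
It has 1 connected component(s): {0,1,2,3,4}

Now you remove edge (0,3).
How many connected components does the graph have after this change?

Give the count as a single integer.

Answer: 1

Derivation:
Initial component count: 1
Remove (0,3): not a bridge. Count unchanged: 1.
  After removal, components: {0,1,2,3,4}
New component count: 1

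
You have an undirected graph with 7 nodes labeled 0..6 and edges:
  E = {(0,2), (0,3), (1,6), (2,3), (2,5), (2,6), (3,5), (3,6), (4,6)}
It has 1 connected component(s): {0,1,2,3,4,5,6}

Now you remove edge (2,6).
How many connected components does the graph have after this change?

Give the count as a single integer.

Answer: 1

Derivation:
Initial component count: 1
Remove (2,6): not a bridge. Count unchanged: 1.
  After removal, components: {0,1,2,3,4,5,6}
New component count: 1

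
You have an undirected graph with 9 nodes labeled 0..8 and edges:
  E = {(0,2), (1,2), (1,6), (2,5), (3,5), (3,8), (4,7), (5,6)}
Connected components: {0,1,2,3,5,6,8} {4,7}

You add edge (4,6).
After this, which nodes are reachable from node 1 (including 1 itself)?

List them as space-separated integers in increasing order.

Before: nodes reachable from 1: {0,1,2,3,5,6,8}
Adding (4,6): merges 1's component with another. Reachability grows.
After: nodes reachable from 1: {0,1,2,3,4,5,6,7,8}

Answer: 0 1 2 3 4 5 6 7 8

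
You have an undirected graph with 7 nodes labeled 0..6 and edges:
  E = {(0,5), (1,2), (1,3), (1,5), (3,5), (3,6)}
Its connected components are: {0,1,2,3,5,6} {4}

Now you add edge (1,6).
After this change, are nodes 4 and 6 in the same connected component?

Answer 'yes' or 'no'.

Answer: no

Derivation:
Initial components: {0,1,2,3,5,6} {4}
Adding edge (1,6): both already in same component {0,1,2,3,5,6}. No change.
New components: {0,1,2,3,5,6} {4}
Are 4 and 6 in the same component? no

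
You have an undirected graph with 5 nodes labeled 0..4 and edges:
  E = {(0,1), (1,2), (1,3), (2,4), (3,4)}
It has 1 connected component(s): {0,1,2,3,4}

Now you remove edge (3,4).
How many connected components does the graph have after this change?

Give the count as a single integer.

Answer: 1

Derivation:
Initial component count: 1
Remove (3,4): not a bridge. Count unchanged: 1.
  After removal, components: {0,1,2,3,4}
New component count: 1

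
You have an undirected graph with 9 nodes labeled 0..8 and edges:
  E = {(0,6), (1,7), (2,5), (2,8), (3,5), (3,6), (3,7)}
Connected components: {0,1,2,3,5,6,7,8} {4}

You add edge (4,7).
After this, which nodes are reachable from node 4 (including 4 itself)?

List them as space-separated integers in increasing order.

Before: nodes reachable from 4: {4}
Adding (4,7): merges 4's component with another. Reachability grows.
After: nodes reachable from 4: {0,1,2,3,4,5,6,7,8}

Answer: 0 1 2 3 4 5 6 7 8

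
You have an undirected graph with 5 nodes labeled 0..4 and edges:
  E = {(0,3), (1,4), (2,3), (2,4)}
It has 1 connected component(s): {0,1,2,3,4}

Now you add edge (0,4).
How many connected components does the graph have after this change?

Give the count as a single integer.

Answer: 1

Derivation:
Initial component count: 1
Add (0,4): endpoints already in same component. Count unchanged: 1.
New component count: 1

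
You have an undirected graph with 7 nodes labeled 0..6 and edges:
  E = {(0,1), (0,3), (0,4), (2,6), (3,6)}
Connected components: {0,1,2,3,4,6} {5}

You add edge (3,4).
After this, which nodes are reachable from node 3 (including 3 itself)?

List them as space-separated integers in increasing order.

Before: nodes reachable from 3: {0,1,2,3,4,6}
Adding (3,4): both endpoints already in same component. Reachability from 3 unchanged.
After: nodes reachable from 3: {0,1,2,3,4,6}

Answer: 0 1 2 3 4 6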